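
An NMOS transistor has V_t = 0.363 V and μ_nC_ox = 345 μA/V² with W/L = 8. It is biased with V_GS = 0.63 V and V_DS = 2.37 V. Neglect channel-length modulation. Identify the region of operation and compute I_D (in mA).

Saturation; I_D = 0.0984 mA

k_n = μ_nC_ox · (W/L) = 2.76 mA/V².
V_ov = V_GS − V_t = 0.63 − 0.363 = 0.267 V.
Since V_DS = 2.37 V ≥ V_ov = 0.267 V, the device is in saturation.
I_D = ½ k_n V_ov² = 0.5 × 2.76 × 0.267² = 0.0984 mA.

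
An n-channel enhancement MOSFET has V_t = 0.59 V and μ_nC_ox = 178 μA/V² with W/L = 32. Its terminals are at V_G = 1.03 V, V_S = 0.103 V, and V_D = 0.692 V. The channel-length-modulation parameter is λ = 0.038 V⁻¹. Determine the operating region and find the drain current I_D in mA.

Saturation; I_D = 0.331 mA

V_GS = V_G − V_S = 1.03 − 0.103 = 0.927 V; V_DS = V_D − V_S = 0.692 − 0.103 = 0.589 V.
k_n = μ_nC_ox · (W/L) = 5.696 mA/V².
V_ov = V_GS − V_t = 0.927 − 0.59 = 0.337 V.
Since V_DS = 0.589 V ≥ V_ov = 0.337 V, the device is in saturation.
I_D = ½ k_n V_ov² (1 + λ V_DS) = 0.5 × 5.696 × 0.337² × (1 + 0.038 × 0.589) = 0.331 mA.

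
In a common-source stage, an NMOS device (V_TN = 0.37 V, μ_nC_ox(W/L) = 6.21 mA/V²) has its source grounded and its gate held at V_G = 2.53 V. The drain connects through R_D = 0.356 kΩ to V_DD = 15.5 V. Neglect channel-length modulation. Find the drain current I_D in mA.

V_GS = V_G = 2.53 V, so V_ov = 2.53 − 0.37 = 2.16 V.
Assume saturation: I_D = ½ k_n V_ov² = 0.5 × 6.21 × 2.16² = 14.5 mA, giving V_DS = V_DD − I_D R_D = 15.5 − 14.5 × 0.356 = 10.3 V.
V_DS = 10.3 V ≥ V_ov = 2.16 V, confirming saturation.

I_D = 14.5 mA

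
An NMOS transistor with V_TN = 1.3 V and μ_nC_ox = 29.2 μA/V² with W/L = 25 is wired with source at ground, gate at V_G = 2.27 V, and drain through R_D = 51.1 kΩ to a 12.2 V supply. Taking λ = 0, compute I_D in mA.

I_D = 0.231 mA

V_GS = V_G = 2.27 V, so V_ov = 2.27 − 1.3 = 0.97 V.
k_n = μ_nC_ox · (W/L) = 0.73 mA/V².
Assume saturation: I_D = ½ k_n V_ov² = 0.5 × 0.73 × 0.97² = 0.343 mA, giving V_DS = V_DD − I_D R_D = 12.2 − 0.343 × 51.1 = -5.35 V.
But -5.35 V < V_ov = 0.97 V, so the device is actually in triode.
In triode I_D = k_n[V_ov V_DS − ½ V_DS²] and I_D = (V_DD − V_DS)/R_D. Equating: 18.7 V_DS² − 37.18 V_DS + 12.2 = 0, giving V_DS = 0.414 V (the root below V_ov).
I_D = (12.2 − 0.414) / 51.1 = 0.231 mA.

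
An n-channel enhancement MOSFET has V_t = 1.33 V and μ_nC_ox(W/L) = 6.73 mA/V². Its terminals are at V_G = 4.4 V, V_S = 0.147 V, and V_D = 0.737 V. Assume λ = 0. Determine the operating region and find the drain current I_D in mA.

V_GS = V_G − V_S = 4.4 − 0.147 = 4.25 V; V_DS = V_D − V_S = 0.737 − 0.147 = 0.59 V.
V_ov = V_GS − V_t = 4.25 − 1.33 = 2.92 V.
Since V_DS = 0.59 V < V_ov = 2.92 V, the device is in the triode region.
I_D = k_n [V_ov · V_DS − ½ V_DS²] = 6.73 × [2.92 × 0.59 − 0.5 × 0.59²] = 10.4 mA.

Triode; I_D = 10.4 mA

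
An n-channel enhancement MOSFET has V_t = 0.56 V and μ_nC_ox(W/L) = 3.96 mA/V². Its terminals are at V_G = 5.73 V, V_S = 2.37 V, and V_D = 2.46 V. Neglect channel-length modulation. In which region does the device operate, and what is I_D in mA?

Triode; I_D = 0.982 mA

V_GS = V_G − V_S = 5.73 − 2.37 = 3.36 V; V_DS = V_D − V_S = 2.46 − 2.37 = 0.09 V.
V_ov = V_GS − V_t = 3.36 − 0.56 = 2.8 V.
Since V_DS = 0.09 V < V_ov = 2.8 V, the device is in the triode region.
I_D = k_n [V_ov · V_DS − ½ V_DS²] = 3.96 × [2.8 × 0.09 − 0.5 × 0.09²] = 0.982 mA.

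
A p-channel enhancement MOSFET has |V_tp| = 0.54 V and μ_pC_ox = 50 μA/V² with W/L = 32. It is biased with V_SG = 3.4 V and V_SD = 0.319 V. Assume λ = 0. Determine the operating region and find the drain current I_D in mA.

k_p = μ_pC_ox · (W/L) = 1.6 mA/V².
V_ov = V_SG − |V_tp| = 3.4 − 0.54 = 2.86 V.
Since V_SD = 0.319 V < V_ov = 2.86 V, the device is in the triode region.
I_D = k_p [V_ov · V_SD − ½ V_SD²] = 1.6 × [2.86 × 0.319 − 0.5 × 0.319²] = 1.38 mA.

Triode; I_D = 1.38 mA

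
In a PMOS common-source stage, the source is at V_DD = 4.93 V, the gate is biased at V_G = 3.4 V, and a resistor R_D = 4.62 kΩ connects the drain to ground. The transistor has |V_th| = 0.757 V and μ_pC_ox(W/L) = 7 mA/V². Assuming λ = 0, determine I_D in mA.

V_SG = V_DD − V_G = 4.93 − 3.4 = 1.53 V, so V_ov = 1.53 − 0.757 = 0.773 V.
Assume saturation: I_D = ½ k_p V_ov² = 0.5 × 7 × 0.773² = 2.09 mA, giving V_SD = V_DD − I_D R_D = 4.93 − 2.09 × 4.62 = -4.73 V.
But -4.73 V < V_ov = 0.773 V, so the device is actually in triode.
In triode I_D = k_p[V_ov V_SD − ½ V_SD²] and I_D = (V_DD − V_SD)/R_D. Equating: 16.2 V_SD² − 26 V_SD + 4.93 = 0, giving V_SD = 0.22 V (the root below V_ov).
I_D = (4.93 − 0.22) / 4.62 = 1.02 mA.

I_D = 1.02 mA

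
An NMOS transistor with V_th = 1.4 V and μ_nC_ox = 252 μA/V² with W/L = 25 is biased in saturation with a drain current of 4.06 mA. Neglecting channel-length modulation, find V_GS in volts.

k_n = μ_nC_ox · (W/L) = 6.3 mA/V².
In saturation I_D = ½ k_n (V_GS − V_th)², so V_GS − V_th = √(2 I_D / k_n) = √(2 × 4.06 / 6.3) = 1.14 V.
V_GS = 1.4 + 1.14 = 2.54 V.

V_GS = 2.54 V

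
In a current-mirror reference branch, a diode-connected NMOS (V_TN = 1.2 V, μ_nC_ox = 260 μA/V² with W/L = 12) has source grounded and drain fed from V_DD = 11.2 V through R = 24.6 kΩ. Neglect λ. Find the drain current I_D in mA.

With gate tied to drain, V_GS = V_DS ≥ V_GS − V_TN, so the device is in saturation.
k_n = μ_nC_ox · (W/L) = 3.12 mA/V².
KCL at the drain: ½ k_n (V_GS − V_TN)² = (V_DD − V_GS)/R.
Let x = V_GS − 1.2. Then 38.4 x² + x − 10 = 0, giving x = 0.498 V (positive root), so V_GS = 1.7 V.
I_D = (V_DD − V_GS)/R = (11.2 − 1.7) / 24.6 = 0.386 mA.

I_D = 0.386 mA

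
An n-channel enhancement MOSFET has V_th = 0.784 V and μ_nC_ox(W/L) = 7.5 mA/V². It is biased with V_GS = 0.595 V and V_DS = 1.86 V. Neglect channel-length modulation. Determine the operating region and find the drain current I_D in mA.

Cutoff; I_D = 0 mA

V_GS = 0.595 V < V_th = 0.784 V, so the transistor is in cutoff.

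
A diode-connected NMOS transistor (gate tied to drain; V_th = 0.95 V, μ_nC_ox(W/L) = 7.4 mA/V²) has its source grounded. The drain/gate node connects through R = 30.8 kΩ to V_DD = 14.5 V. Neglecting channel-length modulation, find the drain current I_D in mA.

With gate tied to drain, V_GS = V_DS ≥ V_GS − V_th, so the device is in saturation.
KCL at the drain: ½ k_n (V_GS − V_th)² = (V_DD − V_GS)/R.
Let x = V_GS − 0.95. Then 114 x² + x − 13.55 = 0, giving x = 0.34 V (positive root), so V_GS = 1.29 V.
I_D = (V_DD − V_GS)/R = (14.5 − 1.29) / 30.8 = 0.429 mA.

I_D = 0.429 mA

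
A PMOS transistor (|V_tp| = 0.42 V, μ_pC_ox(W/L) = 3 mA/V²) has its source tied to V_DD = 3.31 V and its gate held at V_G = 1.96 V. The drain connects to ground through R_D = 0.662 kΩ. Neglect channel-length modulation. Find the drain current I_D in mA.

V_SG = V_DD − V_G = 3.31 − 1.96 = 1.35 V, so V_ov = 1.35 − 0.42 = 0.93 V.
Assume saturation: I_D = ½ k_p V_ov² = 0.5 × 3 × 0.93² = 1.3 mA, giving V_SD = V_DD − I_D R_D = 3.31 − 1.3 × 0.662 = 2.45 V.
V_SD = 2.45 V ≥ V_ov = 0.93 V, confirming saturation.

I_D = 1.30 mA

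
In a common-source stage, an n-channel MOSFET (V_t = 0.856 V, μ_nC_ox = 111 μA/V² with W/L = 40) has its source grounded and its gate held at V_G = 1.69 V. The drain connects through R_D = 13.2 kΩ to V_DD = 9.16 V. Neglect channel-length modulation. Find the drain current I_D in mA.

I_D = 0.678 mA

V_GS = V_G = 1.69 V, so V_ov = 1.69 − 0.856 = 0.834 V.
k_n = μ_nC_ox · (W/L) = 4.44 mA/V².
Assume saturation: I_D = ½ k_n V_ov² = 0.5 × 4.44 × 0.834² = 1.54 mA, giving V_DS = V_DD − I_D R_D = 9.16 − 1.54 × 13.2 = -11.2 V.
But -11.2 V < V_ov = 0.834 V, so the device is actually in triode.
In triode I_D = k_n[V_ov V_DS − ½ V_DS²] and I_D = (V_DD − V_DS)/R_D. Equating: 29.3 V_DS² − 49.88 V_DS + 9.16 = 0, giving V_DS = 0.209 V (the root below V_ov).
I_D = (9.16 − 0.209) / 13.2 = 0.678 mA.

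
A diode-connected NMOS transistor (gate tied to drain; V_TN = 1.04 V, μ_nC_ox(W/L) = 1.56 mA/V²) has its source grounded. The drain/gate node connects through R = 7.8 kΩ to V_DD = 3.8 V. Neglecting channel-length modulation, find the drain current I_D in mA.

With gate tied to drain, V_GS = V_DS ≥ V_GS − V_TN, so the device is in saturation.
KCL at the drain: ½ k_n (V_GS − V_TN)² = (V_DD − V_GS)/R.
Let x = V_GS − 1.04. Then 6.08 x² + x − 2.76 = 0, giving x = 0.596 V (positive root), so V_GS = 1.64 V.
I_D = (V_DD − V_GS)/R = (3.8 − 1.64) / 7.8 = 0.277 mA.

I_D = 0.277 mA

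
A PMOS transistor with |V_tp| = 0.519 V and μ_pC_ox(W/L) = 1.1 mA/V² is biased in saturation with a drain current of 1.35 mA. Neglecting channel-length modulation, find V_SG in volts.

In saturation I_D = ½ k_p (V_SG − |V_tp|)², so V_SG − |V_tp| = √(2 I_D / k_p) = √(2 × 1.35 / 1.1) = 1.57 V.
V_SG = 0.519 + 1.57 = 2.09 V.

V_SG = 2.09 V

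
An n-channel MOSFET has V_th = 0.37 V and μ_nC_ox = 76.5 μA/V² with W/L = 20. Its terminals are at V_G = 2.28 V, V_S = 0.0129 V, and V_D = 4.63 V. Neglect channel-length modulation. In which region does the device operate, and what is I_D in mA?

V_GS = V_G − V_S = 2.28 − 0.0129 = 2.27 V; V_DS = V_D − V_S = 4.63 − 0.0129 = 4.62 V.
k_n = μ_nC_ox · (W/L) = 1.53 mA/V².
V_ov = V_GS − V_th = 2.27 − 0.37 = 1.9 V.
Since V_DS = 4.62 V ≥ V_ov = 1.9 V, the device is in saturation.
I_D = ½ k_n V_ov² = 0.5 × 1.53 × 1.9² = 2.75 mA.

Saturation; I_D = 2.75 mA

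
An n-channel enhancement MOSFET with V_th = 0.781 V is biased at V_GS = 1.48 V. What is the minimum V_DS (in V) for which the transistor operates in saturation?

The boundary between triode and saturation is V_DS = V_GS − V_th = V_ov.
V_ov = 1.48 − 0.781 = 0.699 V.

V_DS,sat = 0.699 V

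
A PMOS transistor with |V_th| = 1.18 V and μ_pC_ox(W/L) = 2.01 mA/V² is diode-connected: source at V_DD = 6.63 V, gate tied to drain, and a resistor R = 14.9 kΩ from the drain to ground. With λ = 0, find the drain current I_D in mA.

With gate tied to drain, V_SG = V_SD ≥ V_SG − |V_th|, so the device is in saturation.
KCL at the drain: ½ k_p (V_SG − |V_th|)² = (V_DD − V_SG)/R.
Let x = V_SG − 1.18. Then 15 x² + x − 5.45 = 0, giving x = 0.571 V (positive root), so V_SG = 1.75 V.
I_D = (V_DD − V_SG)/R = (6.63 − 1.75) / 14.9 = 0.327 mA.

I_D = 0.327 mA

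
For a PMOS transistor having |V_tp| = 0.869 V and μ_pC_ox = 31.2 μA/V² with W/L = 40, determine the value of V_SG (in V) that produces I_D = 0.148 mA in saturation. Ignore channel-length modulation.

V_SG = 1.36 V

k_p = μ_pC_ox · (W/L) = 1.248 mA/V².
In saturation I_D = ½ k_p (V_SG − |V_tp|)², so V_SG − |V_tp| = √(2 I_D / k_p) = √(2 × 0.148 / 1.248) = 0.487 V.
V_SG = 0.869 + 0.487 = 1.36 V.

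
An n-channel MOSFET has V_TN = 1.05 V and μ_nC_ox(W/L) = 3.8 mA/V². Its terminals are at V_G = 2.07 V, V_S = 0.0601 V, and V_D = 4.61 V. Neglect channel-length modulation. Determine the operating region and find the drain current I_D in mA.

V_GS = V_G − V_S = 2.07 − 0.0601 = 2.01 V; V_DS = V_D − V_S = 4.61 − 0.0601 = 4.55 V.
V_ov = V_GS − V_TN = 2.01 − 1.05 = 0.96 V.
Since V_DS = 4.55 V ≥ V_ov = 0.96 V, the device is in saturation.
I_D = ½ k_n V_ov² = 0.5 × 3.8 × 0.96² = 1.75 mA.

Saturation; I_D = 1.75 mA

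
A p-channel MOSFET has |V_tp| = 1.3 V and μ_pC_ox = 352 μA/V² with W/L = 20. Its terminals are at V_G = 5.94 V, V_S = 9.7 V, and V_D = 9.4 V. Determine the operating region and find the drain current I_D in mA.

Triode; I_D = 4.88 mA

V_SG = V_S − V_G = 9.7 − 5.94 = 3.76 V; V_SD = V_S − V_D = 9.7 − 9.4 = 0.3 V.
k_p = μ_pC_ox · (W/L) = 7.04 mA/V².
V_ov = V_SG − |V_tp| = 3.76 − 1.3 = 2.46 V.
Since V_SD = 0.3 V < V_ov = 2.46 V, the device is in the triode region.
I_D = k_p [V_ov · V_SD − ½ V_SD²] = 7.04 × [2.46 × 0.3 − 0.5 × 0.3²] = 4.88 mA.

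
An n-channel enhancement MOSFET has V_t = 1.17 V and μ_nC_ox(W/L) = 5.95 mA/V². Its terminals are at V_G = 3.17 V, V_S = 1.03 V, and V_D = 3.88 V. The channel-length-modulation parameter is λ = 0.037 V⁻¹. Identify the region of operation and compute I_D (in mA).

V_GS = V_G − V_S = 3.17 − 1.03 = 2.14 V; V_DS = V_D − V_S = 3.88 − 1.03 = 2.85 V.
V_ov = V_GS − V_t = 2.14 − 1.17 = 0.97 V.
Since V_DS = 2.85 V ≥ V_ov = 0.97 V, the device is in saturation.
I_D = ½ k_n V_ov² (1 + λ V_DS) = 0.5 × 5.95 × 0.97² × (1 + 0.037 × 2.85) = 3.09 mA.

Saturation; I_D = 3.09 mA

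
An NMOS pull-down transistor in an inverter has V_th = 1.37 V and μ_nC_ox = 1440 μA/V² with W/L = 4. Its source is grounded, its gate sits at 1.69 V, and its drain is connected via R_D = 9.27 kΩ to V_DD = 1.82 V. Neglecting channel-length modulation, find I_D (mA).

I_D = 0.183 mA

V_GS = V_G = 1.69 V, so V_ov = 1.69 − 1.37 = 0.32 V.
k_n = μ_nC_ox · (W/L) = 5.76 mA/V².
Assume saturation: I_D = ½ k_n V_ov² = 0.5 × 5.76 × 0.32² = 0.295 mA, giving V_DS = V_DD − I_D R_D = 1.82 − 0.295 × 9.27 = -0.914 V.
But -0.914 V < V_ov = 0.32 V, so the device is actually in triode.
In triode I_D = k_n[V_ov V_DS − ½ V_DS²] and I_D = (V_DD − V_DS)/R_D. Equating: 26.7 V_DS² − 18.09 V_DS + 1.82 = 0, giving V_DS = 0.123 V (the root below V_ov).
I_D = (1.82 − 0.123) / 9.27 = 0.183 mA.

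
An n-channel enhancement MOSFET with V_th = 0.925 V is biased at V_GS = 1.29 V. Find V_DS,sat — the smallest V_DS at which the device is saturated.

The boundary between triode and saturation is V_DS = V_GS − V_th = V_ov.
V_ov = 1.29 − 0.925 = 0.365 V.

V_DS,sat = 0.365 V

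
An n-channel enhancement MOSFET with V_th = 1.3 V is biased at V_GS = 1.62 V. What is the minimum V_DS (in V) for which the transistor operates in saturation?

V_DS,sat = 0.320 V

The boundary between triode and saturation is V_DS = V_GS − V_th = V_ov.
V_ov = 1.62 − 1.3 = 0.32 V.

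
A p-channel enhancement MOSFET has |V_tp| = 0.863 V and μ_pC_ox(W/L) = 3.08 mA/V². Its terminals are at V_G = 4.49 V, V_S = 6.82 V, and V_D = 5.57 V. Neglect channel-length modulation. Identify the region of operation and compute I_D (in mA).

V_SG = V_S − V_G = 6.82 − 4.49 = 2.33 V; V_SD = V_S − V_D = 6.82 − 5.57 = 1.25 V.
V_ov = V_SG − |V_tp| = 2.33 − 0.863 = 1.47 V.
Since V_SD = 1.25 V < V_ov = 1.47 V, the device is in the triode region.
I_D = k_p [V_ov · V_SD − ½ V_SD²] = 3.08 × [1.47 × 1.25 − 0.5 × 1.25²] = 3.24 mA.

Triode; I_D = 3.24 mA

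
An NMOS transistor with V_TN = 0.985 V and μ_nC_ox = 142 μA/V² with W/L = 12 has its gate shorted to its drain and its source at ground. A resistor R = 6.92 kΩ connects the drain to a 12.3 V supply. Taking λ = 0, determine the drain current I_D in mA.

I_D = 1.45 mA

With gate tied to drain, V_GS = V_DS ≥ V_GS − V_TN, so the device is in saturation.
k_n = μ_nC_ox · (W/L) = 1.704 mA/V².
KCL at the drain: ½ k_n (V_GS − V_TN)² = (V_DD − V_GS)/R.
Let x = V_GS − 0.985. Then 5.9 x² + x − 11.32 = 0, giving x = 1.3 V (positive root), so V_GS = 2.29 V.
I_D = (V_DD − V_GS)/R = (12.3 − 2.29) / 6.92 = 1.45 mA.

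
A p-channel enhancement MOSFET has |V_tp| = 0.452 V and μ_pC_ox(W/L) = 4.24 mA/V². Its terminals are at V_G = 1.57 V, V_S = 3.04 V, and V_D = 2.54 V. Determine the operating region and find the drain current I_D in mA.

Triode; I_D = 1.63 mA

V_SG = V_S − V_G = 3.04 − 1.57 = 1.47 V; V_SD = V_S − V_D = 3.04 − 2.54 = 0.5 V.
V_ov = V_SG − |V_tp| = 1.47 − 0.452 = 1.02 V.
Since V_SD = 0.5 V < V_ov = 1.02 V, the device is in the triode region.
I_D = k_p [V_ov · V_SD − ½ V_SD²] = 4.24 × [1.02 × 0.5 − 0.5 × 0.5²] = 1.63 mA.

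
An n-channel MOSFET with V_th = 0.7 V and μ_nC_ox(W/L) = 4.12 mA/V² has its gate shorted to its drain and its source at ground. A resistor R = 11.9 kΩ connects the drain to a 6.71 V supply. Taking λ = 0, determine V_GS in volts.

V_GS = 1.18 V

With gate tied to drain, V_GS = V_DS ≥ V_GS − V_th, so the device is in saturation.
KCL at the drain: ½ k_n (V_GS − V_th)² = (V_DD − V_GS)/R.
Let x = V_GS − 0.7. Then 24.5 x² + x − 6.01 = 0, giving x = 0.475 V (positive root), so V_GS = 1.18 V.
I_D = (V_DD − V_GS)/R = (6.71 − 1.18) / 11.9 = 0.465 mA.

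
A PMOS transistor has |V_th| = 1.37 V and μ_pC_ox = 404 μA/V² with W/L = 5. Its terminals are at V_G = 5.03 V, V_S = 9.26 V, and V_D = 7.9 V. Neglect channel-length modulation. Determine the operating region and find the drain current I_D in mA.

V_SG = V_S − V_G = 9.26 − 5.03 = 4.23 V; V_SD = V_S − V_D = 9.26 − 7.9 = 1.36 V.
k_p = μ_pC_ox · (W/L) = 2.02 mA/V².
V_ov = V_SG − |V_th| = 4.23 − 1.37 = 2.86 V.
Since V_SD = 1.36 V < V_ov = 2.86 V, the device is in the triode region.
I_D = k_p [V_ov · V_SD − ½ V_SD²] = 2.02 × [2.86 × 1.36 − 0.5 × 1.36²] = 5.99 mA.

Triode; I_D = 5.99 mA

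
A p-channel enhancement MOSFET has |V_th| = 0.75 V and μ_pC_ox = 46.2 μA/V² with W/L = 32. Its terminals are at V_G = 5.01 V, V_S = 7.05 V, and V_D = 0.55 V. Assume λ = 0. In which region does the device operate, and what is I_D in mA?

Saturation; I_D = 1.23 mA

V_SG = V_S − V_G = 7.05 − 5.01 = 2.04 V; V_SD = V_S − V_D = 7.05 − 0.55 = 6.5 V.
k_p = μ_pC_ox · (W/L) = 1.478 mA/V².
V_ov = V_SG − |V_th| = 2.04 − 0.75 = 1.29 V.
Since V_SD = 6.5 V ≥ V_ov = 1.29 V, the device is in saturation.
I_D = ½ k_p V_ov² = 0.5 × 1.478 × 1.29² = 1.23 mA.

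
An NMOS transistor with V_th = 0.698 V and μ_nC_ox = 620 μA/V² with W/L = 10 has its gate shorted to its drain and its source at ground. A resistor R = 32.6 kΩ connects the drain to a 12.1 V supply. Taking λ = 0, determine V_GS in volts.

With gate tied to drain, V_GS = V_DS ≥ V_GS − V_th, so the device is in saturation.
k_n = μ_nC_ox · (W/L) = 6.2 mA/V².
KCL at the drain: ½ k_n (V_GS − V_th)² = (V_DD − V_GS)/R.
Let x = V_GS − 0.698. Then 101 x² + x − 11.4 = 0, giving x = 0.331 V (positive root), so V_GS = 1.03 V.
I_D = (V_DD − V_GS)/R = (12.1 − 1.03) / 32.6 = 0.34 mA.

V_GS = 1.03 V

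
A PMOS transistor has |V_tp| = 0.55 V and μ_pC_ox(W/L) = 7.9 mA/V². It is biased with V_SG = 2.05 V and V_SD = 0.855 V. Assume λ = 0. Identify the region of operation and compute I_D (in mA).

V_ov = V_SG − |V_tp| = 2.05 − 0.55 = 1.5 V.
Since V_SD = 0.855 V < V_ov = 1.5 V, the device is in the triode region.
I_D = k_p [V_ov · V_SD − ½ V_SD²] = 7.9 × [1.5 × 0.855 − 0.5 × 0.855²] = 7.24 mA.

Triode; I_D = 7.24 mA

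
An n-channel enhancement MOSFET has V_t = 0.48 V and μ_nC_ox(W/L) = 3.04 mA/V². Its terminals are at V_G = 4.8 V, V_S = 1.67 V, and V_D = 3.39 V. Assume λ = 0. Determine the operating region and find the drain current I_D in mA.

Triode; I_D = 9.36 mA

V_GS = V_G − V_S = 4.8 − 1.67 = 3.13 V; V_DS = V_D − V_S = 3.39 − 1.67 = 1.72 V.
V_ov = V_GS − V_t = 3.13 − 0.48 = 2.65 V.
Since V_DS = 1.72 V < V_ov = 2.65 V, the device is in the triode region.
I_D = k_n [V_ov · V_DS − ½ V_DS²] = 3.04 × [2.65 × 1.72 − 0.5 × 1.72²] = 9.36 mA.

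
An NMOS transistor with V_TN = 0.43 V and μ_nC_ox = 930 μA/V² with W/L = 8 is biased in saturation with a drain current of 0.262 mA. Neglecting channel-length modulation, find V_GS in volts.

V_GS = 0.695 V

k_n = μ_nC_ox · (W/L) = 7.44 mA/V².
In saturation I_D = ½ k_n (V_GS − V_TN)², so V_GS − V_TN = √(2 I_D / k_n) = √(2 × 0.262 / 7.44) = 0.265 V.
V_GS = 0.43 + 0.265 = 0.695 V.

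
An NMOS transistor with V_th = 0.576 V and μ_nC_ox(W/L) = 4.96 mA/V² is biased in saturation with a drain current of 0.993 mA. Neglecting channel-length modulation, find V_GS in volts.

In saturation I_D = ½ k_n (V_GS − V_th)², so V_GS − V_th = √(2 I_D / k_n) = √(2 × 0.993 / 4.96) = 0.633 V.
V_GS = 0.576 + 0.633 = 1.21 V.

V_GS = 1.21 V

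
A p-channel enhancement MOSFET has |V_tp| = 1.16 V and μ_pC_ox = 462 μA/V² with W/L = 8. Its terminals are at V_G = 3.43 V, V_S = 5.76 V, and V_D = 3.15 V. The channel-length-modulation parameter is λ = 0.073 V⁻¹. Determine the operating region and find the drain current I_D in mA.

V_SG = V_S − V_G = 5.76 − 3.43 = 2.33 V; V_SD = V_S − V_D = 5.76 − 3.15 = 2.61 V.
k_p = μ_pC_ox · (W/L) = 3.696 mA/V².
V_ov = V_SG − |V_tp| = 2.33 − 1.16 = 1.17 V.
Since V_SD = 2.61 V ≥ V_ov = 1.17 V, the device is in saturation.
I_D = ½ k_p V_ov² (1 + λ V_SD) = 0.5 × 3.696 × 1.17² × (1 + 0.073 × 2.61) = 3.01 mA.

Saturation; I_D = 3.01 mA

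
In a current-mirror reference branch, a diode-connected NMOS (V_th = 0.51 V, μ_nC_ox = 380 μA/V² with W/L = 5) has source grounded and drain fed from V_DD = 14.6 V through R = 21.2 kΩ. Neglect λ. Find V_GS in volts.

V_GS = 1.32 V

With gate tied to drain, V_GS = V_DS ≥ V_GS − V_th, so the device is in saturation.
k_n = μ_nC_ox · (W/L) = 1.9 mA/V².
KCL at the drain: ½ k_n (V_GS − V_th)² = (V_DD − V_GS)/R.
Let x = V_GS − 0.51. Then 20.1 x² + x − 14.09 = 0, giving x = 0.812 V (positive root), so V_GS = 1.32 V.
I_D = (V_DD − V_GS)/R = (14.6 − 1.32) / 21.2 = 0.626 mA.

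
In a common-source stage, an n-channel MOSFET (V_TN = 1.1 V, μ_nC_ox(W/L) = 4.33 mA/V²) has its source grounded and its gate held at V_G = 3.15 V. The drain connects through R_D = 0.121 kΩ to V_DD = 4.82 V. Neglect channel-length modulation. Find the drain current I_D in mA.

V_GS = V_G = 3.15 V, so V_ov = 3.15 − 1.1 = 2.05 V.
Assume saturation: I_D = ½ k_n V_ov² = 0.5 × 4.33 × 2.05² = 9.1 mA, giving V_DS = V_DD − I_D R_D = 4.82 − 9.1 × 0.121 = 3.72 V.
V_DS = 3.72 V ≥ V_ov = 2.05 V, confirming saturation.

I_D = 9.10 mA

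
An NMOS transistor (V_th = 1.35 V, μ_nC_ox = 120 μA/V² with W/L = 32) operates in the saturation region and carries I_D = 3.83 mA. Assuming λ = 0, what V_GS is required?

V_GS = 2.76 V

k_n = μ_nC_ox · (W/L) = 3.84 mA/V².
In saturation I_D = ½ k_n (V_GS − V_th)², so V_GS − V_th = √(2 I_D / k_n) = √(2 × 3.83 / 3.84) = 1.41 V.
V_GS = 1.35 + 1.41 = 2.76 V.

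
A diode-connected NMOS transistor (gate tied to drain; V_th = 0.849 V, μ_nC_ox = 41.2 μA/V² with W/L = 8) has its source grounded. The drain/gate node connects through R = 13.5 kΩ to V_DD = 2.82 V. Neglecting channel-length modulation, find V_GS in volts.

With gate tied to drain, V_GS = V_DS ≥ V_GS − V_th, so the device is in saturation.
k_n = μ_nC_ox · (W/L) = 0.3296 mA/V².
KCL at the drain: ½ k_n (V_GS − V_th)² = (V_DD − V_GS)/R.
Let x = V_GS − 0.849. Then 2.22 x² + x − 1.971 = 0, giving x = 0.743 V (positive root), so V_GS = 1.59 V.
I_D = (V_DD − V_GS)/R = (2.82 − 1.59) / 13.5 = 0.091 mA.

V_GS = 1.59 V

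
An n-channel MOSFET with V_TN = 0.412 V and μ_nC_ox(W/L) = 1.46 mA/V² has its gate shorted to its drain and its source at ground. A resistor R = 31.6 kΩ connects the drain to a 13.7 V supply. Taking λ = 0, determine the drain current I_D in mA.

I_D = 0.397 mA

With gate tied to drain, V_GS = V_DS ≥ V_GS − V_TN, so the device is in saturation.
KCL at the drain: ½ k_n (V_GS − V_TN)² = (V_DD − V_GS)/R.
Let x = V_GS − 0.412. Then 23.1 x² + x − 13.29 = 0, giving x = 0.738 V (positive root), so V_GS = 1.15 V.
I_D = (V_DD − V_GS)/R = (13.7 − 1.15) / 31.6 = 0.397 mA.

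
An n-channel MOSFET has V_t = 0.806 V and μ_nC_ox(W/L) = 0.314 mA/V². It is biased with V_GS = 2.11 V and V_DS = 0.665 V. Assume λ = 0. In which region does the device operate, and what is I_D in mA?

Triode; I_D = 0.203 mA

V_ov = V_GS − V_t = 2.11 − 0.806 = 1.3 V.
Since V_DS = 0.665 V < V_ov = 1.3 V, the device is in the triode region.
I_D = k_n [V_ov · V_DS − ½ V_DS²] = 0.314 × [1.3 × 0.665 − 0.5 × 0.665²] = 0.203 mA.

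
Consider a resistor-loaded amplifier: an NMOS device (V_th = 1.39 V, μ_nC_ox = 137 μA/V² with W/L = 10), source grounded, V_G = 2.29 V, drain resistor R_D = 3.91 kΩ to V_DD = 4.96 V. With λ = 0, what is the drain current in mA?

I_D = 0.555 mA

V_GS = V_G = 2.29 V, so V_ov = 2.29 − 1.39 = 0.9 V.
k_n = μ_nC_ox · (W/L) = 1.37 mA/V².
Assume saturation: I_D = ½ k_n V_ov² = 0.5 × 1.37 × 0.9² = 0.555 mA, giving V_DS = V_DD − I_D R_D = 4.96 − 0.555 × 3.91 = 2.79 V.
V_DS = 2.79 V ≥ V_ov = 0.9 V, confirming saturation.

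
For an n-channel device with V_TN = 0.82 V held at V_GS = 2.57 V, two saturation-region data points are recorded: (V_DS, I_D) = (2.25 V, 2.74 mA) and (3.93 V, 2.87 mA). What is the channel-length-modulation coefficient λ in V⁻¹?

λ = 0.0302 V⁻¹

With V_GS fixed, I_D ∝ (1 + λ V_DS) in saturation, so I_D2/I_D1 = (1 + λ V_DS2)/(1 + λ V_DS1).
2.87/2.74 = 1.047 = (1 + 3.93 λ)/(1 + 2.25 λ).
Solving: λ (I_D1 V_DS2 − I_D2 V_DS1) = I_D2 − I_D1, so λ = (2.87 − 2.74) / (2.74 × 3.93 − 2.87 × 2.25) = 0.13 / 4.31 = 0.0302 V⁻¹.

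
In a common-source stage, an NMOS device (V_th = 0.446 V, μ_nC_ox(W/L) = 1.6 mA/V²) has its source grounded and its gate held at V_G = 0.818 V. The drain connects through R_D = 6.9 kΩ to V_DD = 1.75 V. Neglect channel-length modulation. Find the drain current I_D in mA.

I_D = 0.111 mA

V_GS = V_G = 0.818 V, so V_ov = 0.818 − 0.446 = 0.372 V.
Assume saturation: I_D = ½ k_n V_ov² = 0.5 × 1.6 × 0.372² = 0.111 mA, giving V_DS = V_DD − I_D R_D = 1.75 − 0.111 × 6.9 = 0.986 V.
V_DS = 0.986 V ≥ V_ov = 0.372 V, confirming saturation.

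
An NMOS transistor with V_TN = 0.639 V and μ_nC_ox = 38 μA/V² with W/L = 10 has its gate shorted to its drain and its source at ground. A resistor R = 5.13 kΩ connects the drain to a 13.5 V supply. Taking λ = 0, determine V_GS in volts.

With gate tied to drain, V_GS = V_DS ≥ V_GS − V_TN, so the device is in saturation.
k_n = μ_nC_ox · (W/L) = 0.38 mA/V².
KCL at the drain: ½ k_n (V_GS − V_TN)² = (V_DD − V_GS)/R.
Let x = V_GS − 0.639. Then 0.975 x² + x − 12.86 = 0, giving x = 3.16 V (positive root), so V_GS = 3.79 V.
I_D = (V_DD − V_GS)/R = (13.5 − 3.79) / 5.13 = 1.89 mA.

V_GS = 3.79 V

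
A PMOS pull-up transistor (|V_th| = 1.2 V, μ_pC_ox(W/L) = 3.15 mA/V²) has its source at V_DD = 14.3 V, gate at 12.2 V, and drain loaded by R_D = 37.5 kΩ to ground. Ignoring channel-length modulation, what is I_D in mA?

I_D = 0.377 mA

V_SG = V_DD − V_G = 14.3 − 12.2 = 2.1 V, so V_ov = 2.1 − 1.2 = 0.9 V.
Assume saturation: I_D = ½ k_p V_ov² = 0.5 × 3.15 × 0.9² = 1.28 mA, giving V_SD = V_DD − I_D R_D = 14.3 − 1.28 × 37.5 = -33.5 V.
But -33.5 V < V_ov = 0.9 V, so the device is actually in triode.
In triode I_D = k_p[V_ov V_SD − ½ V_SD²] and I_D = (V_DD − V_SD)/R_D. Equating: 59.1 V_SD² − 107.3 V_SD + 14.3 = 0, giving V_SD = 0.145 V (the root below V_ov).
I_D = (14.3 − 0.145) / 37.5 = 0.377 mA.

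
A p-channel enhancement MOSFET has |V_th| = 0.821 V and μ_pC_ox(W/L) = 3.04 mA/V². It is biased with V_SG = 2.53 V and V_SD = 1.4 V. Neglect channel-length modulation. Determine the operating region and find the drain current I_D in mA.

Triode; I_D = 4.29 mA

V_ov = V_SG − |V_th| = 2.53 − 0.821 = 1.71 V.
Since V_SD = 1.4 V < V_ov = 1.71 V, the device is in the triode region.
I_D = k_p [V_ov · V_SD − ½ V_SD²] = 3.04 × [1.71 × 1.4 − 0.5 × 1.4²] = 4.29 mA.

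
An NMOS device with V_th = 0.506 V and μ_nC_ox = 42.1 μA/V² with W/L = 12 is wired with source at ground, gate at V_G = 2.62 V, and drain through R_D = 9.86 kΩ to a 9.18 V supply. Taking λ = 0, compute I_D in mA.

V_GS = V_G = 2.62 V, so V_ov = 2.62 − 0.506 = 2.11 V.
k_n = μ_nC_ox · (W/L) = 0.5052 mA/V².
Assume saturation: I_D = ½ k_n V_ov² = 0.5 × 0.5052 × 2.11² = 1.13 mA, giving V_DS = V_DD − I_D R_D = 9.18 − 1.13 × 9.86 = -1.95 V.
But -1.95 V < V_ov = 2.11 V, so the device is actually in triode.
In triode I_D = k_n[V_ov V_DS − ½ V_DS²] and I_D = (V_DD − V_DS)/R_D. Equating: 2.49 V_DS² − 11.53 V_DS + 9.18 = 0, giving V_DS = 1.02 V (the root below V_ov).
I_D = (9.18 − 1.02) / 9.86 = 0.827 mA.

I_D = 0.827 mA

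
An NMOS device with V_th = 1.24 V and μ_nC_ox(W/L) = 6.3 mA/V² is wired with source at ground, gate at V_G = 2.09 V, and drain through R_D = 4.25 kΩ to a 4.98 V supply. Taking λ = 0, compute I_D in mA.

V_GS = V_G = 2.09 V, so V_ov = 2.09 − 1.24 = 0.85 V.
Assume saturation: I_D = ½ k_n V_ov² = 0.5 × 6.3 × 0.85² = 2.28 mA, giving V_DS = V_DD − I_D R_D = 4.98 − 2.28 × 4.25 = -4.69 V.
But -4.69 V < V_ov = 0.85 V, so the device is actually in triode.
In triode I_D = k_n[V_ov V_DS − ½ V_DS²] and I_D = (V_DD − V_DS)/R_D. Equating: 13.4 V_DS² − 23.76 V_DS + 4.98 = 0, giving V_DS = 0.243 V (the root below V_ov).
I_D = (4.98 − 0.243) / 4.25 = 1.11 mA.

I_D = 1.11 mA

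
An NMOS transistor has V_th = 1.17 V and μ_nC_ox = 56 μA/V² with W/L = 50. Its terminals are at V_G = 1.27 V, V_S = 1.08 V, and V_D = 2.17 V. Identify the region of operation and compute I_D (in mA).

V_GS = V_G − V_S = 1.27 − 1.08 = 0.19 V; V_DS = V_D − V_S = 2.17 − 1.08 = 1.09 V.
V_GS = 0.19 V < V_th = 1.17 V, so the transistor is in cutoff.

Cutoff; I_D = 0 mA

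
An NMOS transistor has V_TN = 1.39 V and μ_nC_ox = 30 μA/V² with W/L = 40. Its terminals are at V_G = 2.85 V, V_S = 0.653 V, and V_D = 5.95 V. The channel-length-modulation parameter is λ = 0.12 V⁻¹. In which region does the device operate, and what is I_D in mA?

Saturation; I_D = 0.639 mA

V_GS = V_G − V_S = 2.85 − 0.653 = 2.2 V; V_DS = V_D − V_S = 5.95 − 0.653 = 5.3 V.
k_n = μ_nC_ox · (W/L) = 1.2 mA/V².
V_ov = V_GS − V_TN = 2.2 − 1.39 = 0.807 V.
Since V_DS = 5.3 V ≥ V_ov = 0.807 V, the device is in saturation.
I_D = ½ k_n V_ov² (1 + λ V_DS) = 0.5 × 1.2 × 0.807² × (1 + 0.12 × 5.3) = 0.639 mA.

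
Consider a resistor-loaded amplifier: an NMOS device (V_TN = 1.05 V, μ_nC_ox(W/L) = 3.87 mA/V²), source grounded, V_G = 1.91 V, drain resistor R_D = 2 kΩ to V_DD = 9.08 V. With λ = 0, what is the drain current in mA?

V_GS = V_G = 1.91 V, so V_ov = 1.91 − 1.05 = 0.86 V.
Assume saturation: I_D = ½ k_n V_ov² = 0.5 × 3.87 × 0.86² = 1.43 mA, giving V_DS = V_DD − I_D R_D = 9.08 − 1.43 × 2 = 6.22 V.
V_DS = 6.22 V ≥ V_ov = 0.86 V, confirming saturation.

I_D = 1.43 mA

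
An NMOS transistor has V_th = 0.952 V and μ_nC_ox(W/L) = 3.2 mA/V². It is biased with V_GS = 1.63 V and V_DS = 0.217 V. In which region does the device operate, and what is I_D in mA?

V_ov = V_GS − V_th = 1.63 − 0.952 = 0.678 V.
Since V_DS = 0.217 V < V_ov = 0.678 V, the device is in the triode region.
I_D = k_n [V_ov · V_DS − ½ V_DS²] = 3.2 × [0.678 × 0.217 − 0.5 × 0.217²] = 0.395 mA.

Triode; I_D = 0.395 mA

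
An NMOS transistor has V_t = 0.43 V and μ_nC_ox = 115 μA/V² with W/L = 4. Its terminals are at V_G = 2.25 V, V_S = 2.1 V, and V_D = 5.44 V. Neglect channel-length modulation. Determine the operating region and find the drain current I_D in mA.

V_GS = V_G − V_S = 2.25 − 2.1 = 0.15 V; V_DS = V_D − V_S = 5.44 − 2.1 = 3.34 V.
V_GS = 0.15 V < V_t = 0.43 V, so the transistor is in cutoff.

Cutoff; I_D = 0 mA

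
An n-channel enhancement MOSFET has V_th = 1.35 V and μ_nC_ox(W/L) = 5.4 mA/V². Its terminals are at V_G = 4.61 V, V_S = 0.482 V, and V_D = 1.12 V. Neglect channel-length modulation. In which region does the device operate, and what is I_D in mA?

Triode; I_D = 8.47 mA

V_GS = V_G − V_S = 4.61 − 0.482 = 4.13 V; V_DS = V_D − V_S = 1.12 − 0.482 = 0.638 V.
V_ov = V_GS − V_th = 4.13 − 1.35 = 2.78 V.
Since V_DS = 0.638 V < V_ov = 2.78 V, the device is in the triode region.
I_D = k_n [V_ov · V_DS − ½ V_DS²] = 5.4 × [2.78 × 0.638 − 0.5 × 0.638²] = 8.47 mA.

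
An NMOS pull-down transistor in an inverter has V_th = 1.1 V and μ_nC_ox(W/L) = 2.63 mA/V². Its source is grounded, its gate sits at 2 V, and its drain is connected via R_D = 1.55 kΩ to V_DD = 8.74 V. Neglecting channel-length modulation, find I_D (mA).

I_D = 1.07 mA

V_GS = V_G = 2 V, so V_ov = 2 − 1.1 = 0.9 V.
Assume saturation: I_D = ½ k_n V_ov² = 0.5 × 2.63 × 0.9² = 1.07 mA, giving V_DS = V_DD − I_D R_D = 8.74 − 1.07 × 1.55 = 7.09 V.
V_DS = 7.09 V ≥ V_ov = 0.9 V, confirming saturation.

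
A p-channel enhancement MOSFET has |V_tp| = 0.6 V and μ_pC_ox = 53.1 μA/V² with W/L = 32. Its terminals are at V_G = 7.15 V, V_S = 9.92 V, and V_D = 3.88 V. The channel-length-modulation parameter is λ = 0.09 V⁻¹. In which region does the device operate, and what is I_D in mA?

V_SG = V_S − V_G = 9.92 − 7.15 = 2.77 V; V_SD = V_S − V_D = 9.92 − 3.88 = 6.04 V.
k_p = μ_pC_ox · (W/L) = 1.699 mA/V².
V_ov = V_SG − |V_tp| = 2.77 − 0.6 = 2.17 V.
Since V_SD = 6.04 V ≥ V_ov = 2.17 V, the device is in saturation.
I_D = ½ k_p V_ov² (1 + λ V_SD) = 0.5 × 1.699 × 2.17² × (1 + 0.09 × 6.04) = 6.18 mA.

Saturation; I_D = 6.18 mA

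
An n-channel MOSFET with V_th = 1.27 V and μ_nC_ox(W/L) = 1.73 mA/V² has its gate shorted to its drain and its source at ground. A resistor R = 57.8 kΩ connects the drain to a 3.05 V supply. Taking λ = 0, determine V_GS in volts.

With gate tied to drain, V_GS = V_DS ≥ V_GS − V_th, so the device is in saturation.
KCL at the drain: ½ k_n (V_GS − V_th)² = (V_DD − V_GS)/R.
Let x = V_GS − 1.27. Then 50 x² + x − 1.78 = 0, giving x = 0.179 V (positive root), so V_GS = 1.45 V.
I_D = (V_DD − V_GS)/R = (3.05 − 1.45) / 57.8 = 0.0277 mA.

V_GS = 1.45 V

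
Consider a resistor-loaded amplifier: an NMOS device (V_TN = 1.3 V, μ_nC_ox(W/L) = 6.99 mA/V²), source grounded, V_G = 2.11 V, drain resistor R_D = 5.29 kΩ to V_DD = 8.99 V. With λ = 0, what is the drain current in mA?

V_GS = V_G = 2.11 V, so V_ov = 2.11 − 1.3 = 0.81 V.
Assume saturation: I_D = ½ k_n V_ov² = 0.5 × 6.99 × 0.81² = 2.29 mA, giving V_DS = V_DD − I_D R_D = 8.99 − 2.29 × 5.29 = -3.14 V.
But -3.14 V < V_ov = 0.81 V, so the device is actually in triode.
In triode I_D = k_n[V_ov V_DS − ½ V_DS²] and I_D = (V_DD − V_DS)/R_D. Equating: 18.5 V_DS² − 30.95 V_DS + 8.99 = 0, giving V_DS = 0.374 V (the root below V_ov).
I_D = (8.99 − 0.374) / 5.29 = 1.63 mA.

I_D = 1.63 mA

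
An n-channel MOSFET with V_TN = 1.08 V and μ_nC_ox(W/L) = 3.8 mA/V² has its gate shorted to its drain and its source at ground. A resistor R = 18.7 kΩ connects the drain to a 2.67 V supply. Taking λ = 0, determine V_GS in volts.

V_GS = 1.28 V

With gate tied to drain, V_GS = V_DS ≥ V_GS − V_TN, so the device is in saturation.
KCL at the drain: ½ k_n (V_GS − V_TN)² = (V_DD − V_GS)/R.
Let x = V_GS − 1.08. Then 35.5 x² + x − 1.59 = 0, giving x = 0.198 V (positive root), so V_GS = 1.28 V.
I_D = (V_DD − V_GS)/R = (2.67 − 1.28) / 18.7 = 0.0744 mA.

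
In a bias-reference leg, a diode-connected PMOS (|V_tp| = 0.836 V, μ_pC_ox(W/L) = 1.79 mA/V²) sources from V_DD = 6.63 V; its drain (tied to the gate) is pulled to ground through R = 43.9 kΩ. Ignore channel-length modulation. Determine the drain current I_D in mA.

With gate tied to drain, V_SG = V_SD ≥ V_SG − |V_tp|, so the device is in saturation.
KCL at the drain: ½ k_p (V_SG − |V_tp|)² = (V_DD − V_SG)/R.
Let x = V_SG − 0.836. Then 39.3 x² + x − 5.794 = 0, giving x = 0.371 V (positive root), so V_SG = 1.21 V.
I_D = (V_DD − V_SG)/R = (6.63 − 1.21) / 43.9 = 0.124 mA.

I_D = 0.124 mA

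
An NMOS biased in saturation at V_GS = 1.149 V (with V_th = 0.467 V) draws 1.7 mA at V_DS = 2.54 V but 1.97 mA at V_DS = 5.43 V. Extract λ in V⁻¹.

λ = 0.0639 V⁻¹

With V_GS fixed, I_D ∝ (1 + λ V_DS) in saturation, so I_D2/I_D1 = (1 + λ V_DS2)/(1 + λ V_DS1).
1.97/1.7 = 1.159 = (1 + 5.43 λ)/(1 + 2.54 λ).
Solving: λ (I_D1 V_DS2 − I_D2 V_DS1) = I_D2 − I_D1, so λ = (1.97 − 1.7) / (1.7 × 5.43 − 1.97 × 2.54) = 0.27 / 4.23 = 0.0639 V⁻¹.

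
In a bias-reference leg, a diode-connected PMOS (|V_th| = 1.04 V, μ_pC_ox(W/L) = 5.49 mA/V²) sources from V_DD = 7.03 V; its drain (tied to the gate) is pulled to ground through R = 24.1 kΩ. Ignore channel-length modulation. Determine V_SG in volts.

With gate tied to drain, V_SG = V_SD ≥ V_SG − |V_th|, so the device is in saturation.
KCL at the drain: ½ k_p (V_SG − |V_th|)² = (V_DD − V_SG)/R.
Let x = V_SG − 1.04. Then 66.2 x² + x − 5.99 = 0, giving x = 0.293 V (positive root), so V_SG = 1.33 V.
I_D = (V_DD − V_SG)/R = (7.03 − 1.33) / 24.1 = 0.236 mA.

V_SG = 1.33 V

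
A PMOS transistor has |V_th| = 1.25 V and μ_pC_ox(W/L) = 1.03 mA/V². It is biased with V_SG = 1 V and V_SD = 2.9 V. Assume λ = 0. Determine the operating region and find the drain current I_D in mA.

Cutoff; I_D = 0 mA

V_SG = 1 V < |V_th| = 1.25 V, so the transistor is in cutoff.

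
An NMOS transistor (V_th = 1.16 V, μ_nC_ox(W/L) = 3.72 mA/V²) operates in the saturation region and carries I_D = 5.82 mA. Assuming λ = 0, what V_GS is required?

In saturation I_D = ½ k_n (V_GS − V_th)², so V_GS − V_th = √(2 I_D / k_n) = √(2 × 5.82 / 3.72) = 1.77 V.
V_GS = 1.16 + 1.77 = 2.93 V.

V_GS = 2.93 V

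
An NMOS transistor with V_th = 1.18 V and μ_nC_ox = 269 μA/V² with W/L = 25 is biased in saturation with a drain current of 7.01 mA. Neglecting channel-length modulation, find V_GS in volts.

V_GS = 2.62 V

k_n = μ_nC_ox · (W/L) = 6.725 mA/V².
In saturation I_D = ½ k_n (V_GS − V_th)², so V_GS − V_th = √(2 I_D / k_n) = √(2 × 7.01 / 6.725) = 1.44 V.
V_GS = 1.18 + 1.44 = 2.62 V.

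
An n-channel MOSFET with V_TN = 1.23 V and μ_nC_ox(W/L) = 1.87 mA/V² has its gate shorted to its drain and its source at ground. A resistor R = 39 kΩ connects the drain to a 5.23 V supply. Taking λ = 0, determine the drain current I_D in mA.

I_D = 0.0944 mA

With gate tied to drain, V_GS = V_DS ≥ V_GS − V_TN, so the device is in saturation.
KCL at the drain: ½ k_n (V_GS − V_TN)² = (V_DD − V_GS)/R.
Let x = V_GS − 1.23. Then 36.5 x² + x − 4 = 0, giving x = 0.318 V (positive root), so V_GS = 1.55 V.
I_D = (V_DD − V_GS)/R = (5.23 − 1.55) / 39 = 0.0944 mA.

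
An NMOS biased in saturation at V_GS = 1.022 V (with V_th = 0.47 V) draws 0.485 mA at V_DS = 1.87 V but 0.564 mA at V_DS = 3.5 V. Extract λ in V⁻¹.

λ = 0.123 V⁻¹

With V_GS fixed, I_D ∝ (1 + λ V_DS) in saturation, so I_D2/I_D1 = (1 + λ V_DS2)/(1 + λ V_DS1).
0.564/0.485 = 1.163 = (1 + 3.5 λ)/(1 + 1.87 λ).
Solving: λ (I_D1 V_DS2 − I_D2 V_DS1) = I_D2 − I_D1, so λ = (0.564 − 0.485) / (0.485 × 3.5 − 0.564 × 1.87) = 0.079 / 0.643 = 0.123 V⁻¹.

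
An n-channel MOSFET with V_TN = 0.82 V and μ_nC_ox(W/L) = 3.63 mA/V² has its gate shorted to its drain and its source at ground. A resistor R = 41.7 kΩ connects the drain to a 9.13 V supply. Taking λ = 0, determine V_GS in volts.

V_GS = 1.14 V

With gate tied to drain, V_GS = V_DS ≥ V_GS − V_TN, so the device is in saturation.
KCL at the drain: ½ k_n (V_GS − V_TN)² = (V_DD − V_GS)/R.
Let x = V_GS − 0.82. Then 75.7 x² + x − 8.31 = 0, giving x = 0.325 V (positive root), so V_GS = 1.14 V.
I_D = (V_DD − V_GS)/R = (9.13 − 1.14) / 41.7 = 0.191 mA.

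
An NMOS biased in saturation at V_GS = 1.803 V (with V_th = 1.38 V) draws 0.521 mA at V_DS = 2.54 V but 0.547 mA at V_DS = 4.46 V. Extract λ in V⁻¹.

λ = 0.0278 V⁻¹

With V_GS fixed, I_D ∝ (1 + λ V_DS) in saturation, so I_D2/I_D1 = (1 + λ V_DS2)/(1 + λ V_DS1).
0.547/0.521 = 1.05 = (1 + 4.46 λ)/(1 + 2.54 λ).
Solving: λ (I_D1 V_DS2 − I_D2 V_DS1) = I_D2 − I_D1, so λ = (0.547 − 0.521) / (0.521 × 4.46 − 0.547 × 2.54) = 0.026 / 0.934 = 0.0278 V⁻¹.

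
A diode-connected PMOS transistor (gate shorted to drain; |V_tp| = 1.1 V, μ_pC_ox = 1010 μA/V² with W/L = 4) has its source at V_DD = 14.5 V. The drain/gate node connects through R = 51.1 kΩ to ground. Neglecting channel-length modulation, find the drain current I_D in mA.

I_D = 0.255 mA

With gate tied to drain, V_SG = V_SD ≥ V_SG − |V_tp|, so the device is in saturation.
k_p = μ_pC_ox · (W/L) = 4.04 mA/V².
KCL at the drain: ½ k_p (V_SG − |V_tp|)² = (V_DD − V_SG)/R.
Let x = V_SG − 1.1. Then 103 x² + x − 13.4 = 0, giving x = 0.355 V (positive root), so V_SG = 1.46 V.
I_D = (V_DD − V_SG)/R = (14.5 − 1.46) / 51.1 = 0.255 mA.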